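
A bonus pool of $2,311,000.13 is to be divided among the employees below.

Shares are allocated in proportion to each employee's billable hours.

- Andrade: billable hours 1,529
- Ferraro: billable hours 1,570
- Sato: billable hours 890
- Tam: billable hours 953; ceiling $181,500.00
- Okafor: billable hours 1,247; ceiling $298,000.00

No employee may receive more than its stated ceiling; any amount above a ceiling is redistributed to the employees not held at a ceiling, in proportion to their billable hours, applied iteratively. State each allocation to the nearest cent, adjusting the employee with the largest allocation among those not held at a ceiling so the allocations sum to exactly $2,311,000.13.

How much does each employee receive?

Sum of billable hours: 6,189.
Unconstrained shares: Andrade 570,935.4013; Ferraro 586,244.9837; Sato 332,329.9589; Tam 355,854.4391; Okafor 465,635.3469.
Cap binds for Tam ($181,500.00), Okafor ($298,000.00); balance $1,831,500.13 reallocated over remaining billable hours 3,989.
Remaining shares: Andrade 702,021.4838 → $702,021.48; Ferraro 720,846.1279 → $720,846.13; Sato 408,632.5184 → $408,632.52.

Andrade: $702,021.48 · Ferraro: $720,846.13 · Sato: $408,632.52 · Tam: $181,500.00 · Okafor: $298,000.00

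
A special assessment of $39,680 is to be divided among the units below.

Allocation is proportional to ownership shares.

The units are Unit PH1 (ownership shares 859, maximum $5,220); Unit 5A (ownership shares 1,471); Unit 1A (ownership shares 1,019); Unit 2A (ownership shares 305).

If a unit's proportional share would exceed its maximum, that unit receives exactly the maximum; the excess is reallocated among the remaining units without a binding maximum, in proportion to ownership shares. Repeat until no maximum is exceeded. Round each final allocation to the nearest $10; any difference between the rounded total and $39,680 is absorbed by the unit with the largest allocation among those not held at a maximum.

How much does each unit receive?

Unit PH1: $5,220; Unit 5A: $18,140; Unit 1A: $12,560; Unit 2A: $3,760

Sum of ownership shares: 3,654.
Unconstrained shares: Unit PH1 9,328.17; Unit 5A 15,974.08; Unit 1A 11,065.66; Unit 2A 3,312.10.
Cap binds for Unit PH1 ($5,220); balance $34,460 reallocated over remaining ownership shares 2,795.
Redistributed shares: Unit 5A 18,136.19 → $18,140; Unit 1A 12,563.41 → $12,560; Unit 2A 3,760.39 → $3,760.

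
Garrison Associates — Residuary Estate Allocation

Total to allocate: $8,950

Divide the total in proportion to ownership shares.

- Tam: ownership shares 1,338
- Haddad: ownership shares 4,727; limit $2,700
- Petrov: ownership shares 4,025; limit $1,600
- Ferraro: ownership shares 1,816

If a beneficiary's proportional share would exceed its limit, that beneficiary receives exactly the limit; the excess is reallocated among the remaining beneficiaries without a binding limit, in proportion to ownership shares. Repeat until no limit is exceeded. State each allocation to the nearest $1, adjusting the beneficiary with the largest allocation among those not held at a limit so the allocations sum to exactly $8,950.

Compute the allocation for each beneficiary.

Tam: $1,973; Haddad: $2,700; Petrov: $1,600; Ferraro: $2,677

Sum of ownership shares: 11,906.
Proportional shares (ignoring caps): Tam 1,005.80; Haddad 3,553.39; Petrov 3,025.68; Ferraro 1,365.13.
Capped: Haddad ($2,700), Petrov ($1,600); remaining pool $4,650 reallocated over remaining ownership shares 3,154.
Remaining shares: Tam 1,972.64 → $1,973; Ferraro 2,677.36 → $2,677.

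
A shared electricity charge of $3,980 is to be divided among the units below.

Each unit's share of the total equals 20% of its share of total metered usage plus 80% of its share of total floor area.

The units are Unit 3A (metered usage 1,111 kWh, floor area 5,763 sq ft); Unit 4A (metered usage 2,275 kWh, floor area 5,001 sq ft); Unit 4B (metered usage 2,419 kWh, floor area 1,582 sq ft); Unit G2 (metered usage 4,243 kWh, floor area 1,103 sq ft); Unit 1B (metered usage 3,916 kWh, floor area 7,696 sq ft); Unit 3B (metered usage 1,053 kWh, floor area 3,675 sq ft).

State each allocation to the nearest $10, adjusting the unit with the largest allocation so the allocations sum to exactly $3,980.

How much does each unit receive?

Unit 3A: $800 · Unit 4A: $760 · Unit 4B: $330 · Unit G2: $370 · Unit 1B: $1,190 · Unit 3B: $530

Metered usage total 15,017; floor area total 24,820.
Composite weights (20% metered usage + 80% floor area): Unit 3A 0.2005; Unit 4A 0.1915; Unit 4B 0.0832; Unit G2 0.0921; Unit 1B 0.3002; Unit 3B 0.1325.
Raw shares: Unit 3A 798.19; Unit 4A 762.14; Unit 4B 331.17; Unit G2 366.40; Unit 1B 1,194.84; Unit 3B 527.26.
Rounded to nearest $10: Unit 3A $800; Unit 4A $760; Unit 4B $330; Unit G2 $370; Unit 1B $1,190; Unit 3B $530. Sum = $3,980.
Rounded total matches; no reconciliation needed.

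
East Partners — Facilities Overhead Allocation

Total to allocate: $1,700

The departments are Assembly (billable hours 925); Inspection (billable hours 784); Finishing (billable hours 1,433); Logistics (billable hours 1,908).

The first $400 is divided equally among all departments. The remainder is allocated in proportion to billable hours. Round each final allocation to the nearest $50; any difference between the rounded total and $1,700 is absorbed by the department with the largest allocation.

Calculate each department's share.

Equal tier: $400 ÷ 4 = $100 apiece.
Remainder $1,300 by billable hours (total 5,050): Assembly 238.12 → $250; Inspection 201.82 → $200; Finishing 368.89 → $350; Logistics 491.17 → $500.
Totals: Assembly $100 + $250 = $350; Inspection $100 + $200 = $300; Finishing $100 + $350 = $450; Logistics $100 + $500 = $600.

Assembly: $350 · Inspection: $300 · Finishing: $450 · Logistics: $600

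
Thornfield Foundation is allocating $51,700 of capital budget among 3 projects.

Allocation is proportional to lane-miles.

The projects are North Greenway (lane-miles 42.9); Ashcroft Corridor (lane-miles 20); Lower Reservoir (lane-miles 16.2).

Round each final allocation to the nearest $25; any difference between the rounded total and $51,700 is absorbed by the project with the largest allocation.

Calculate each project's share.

Sum of lane-miles: 79.1.
Pro-rata amounts: North Greenway 42.9/79.1 × $51,700 = 28,039.57; Ashcroft Corridor 20/79.1 × $51,700 = 13,072.06; Lower Reservoir 16.2/79.1 × $51,700 = 10,588.37.
At nearest $25: North Greenway $28,050; Ashcroft Corridor $13,075; Lower Reservoir $10,600. Sum = $51,725.
Difference $51,700 − $51,725 = −$25 applied to largest allocation (North Greenway): North Greenway becomes $28,025.

North Greenway: $28,025 · Ashcroft Corridor: $13,075 · Lower Reservoir: $10,600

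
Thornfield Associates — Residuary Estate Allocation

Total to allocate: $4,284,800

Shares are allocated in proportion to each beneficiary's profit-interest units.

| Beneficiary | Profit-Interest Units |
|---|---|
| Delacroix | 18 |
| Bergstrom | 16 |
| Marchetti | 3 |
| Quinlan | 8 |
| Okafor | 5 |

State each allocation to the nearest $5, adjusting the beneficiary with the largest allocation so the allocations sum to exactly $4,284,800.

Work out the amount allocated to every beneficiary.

Total profit-interest units = 50.
Proportional shares: Delacroix 18/50 × $4,284,800 = 1,542,528.00; Bergstrom 16/50 × $4,284,800 = 1,371,136.00; Marchetti 3/50 × $4,284,800 = 257,088.00; Quinlan 8/50 × $4,284,800 = 685,568.00; Okafor 5/50 × $4,284,800 = 428,480.00.
Rounded to nearest $5: Delacroix $1,542,530; Bergstrom $1,371,135; Marchetti $257,090; Quinlan $685,570; Okafor $428,480. Sum = $4,284,805.
Difference $4,284,800 − $4,284,805 = −$5 applied to largest allocation (Delacroix): Delacroix becomes $1,542,525.

Delacroix: $1,542,525; Bergstrom: $1,371,135; Marchetti: $257,090; Quinlan: $685,570; Okafor: $428,480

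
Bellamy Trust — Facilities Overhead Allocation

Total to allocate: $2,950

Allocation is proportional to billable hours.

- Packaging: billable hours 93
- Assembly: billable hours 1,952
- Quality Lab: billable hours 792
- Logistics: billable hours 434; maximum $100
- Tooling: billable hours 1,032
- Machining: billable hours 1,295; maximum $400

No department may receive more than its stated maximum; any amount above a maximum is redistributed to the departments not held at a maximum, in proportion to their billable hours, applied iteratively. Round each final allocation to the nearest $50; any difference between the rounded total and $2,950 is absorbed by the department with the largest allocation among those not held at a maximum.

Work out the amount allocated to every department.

Packaging: $50; Assembly: $1,250; Quality Lab: $500; Logistics: $100; Tooling: $650; Machining: $400

Billable hours total: 5,598.
Pro-rata shares before constraints: Packaging 49.01; Assembly 1,028.65; Quality Lab 417.36; Logistics 228.71; Tooling 543.84; Machining 682.43.
Capped: Logistics ($100), Machining ($400); residual $2,450 reallocated over remaining billable hours 3,869.
Remaining shares: Packaging 58.89 → $50; Assembly 1,236.08 → $1,250; Quality Lab 501.52 → $500; Tooling 653.50 → $650.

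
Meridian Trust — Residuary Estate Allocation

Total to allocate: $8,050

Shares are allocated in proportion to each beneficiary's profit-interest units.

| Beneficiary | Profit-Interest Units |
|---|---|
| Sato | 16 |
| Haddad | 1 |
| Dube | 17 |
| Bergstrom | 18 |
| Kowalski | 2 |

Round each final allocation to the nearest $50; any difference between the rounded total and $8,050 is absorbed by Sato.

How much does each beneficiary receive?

Profit-interest units total: 54.
Unrounded shares: Sato 16/54 × $8,050 = 2,385.19; Haddad 1/54 × $8,050 = 149.07; Dube 17/54 × $8,050 = 2,534.26; Bergstrom 18/54 × $8,050 = 2,683.33; Kowalski 2/54 × $8,050 = 298.15.
Rounded to nearest $50: Sato $2,400; Haddad $150; Dube $2,550; Bergstrom $2,700; Kowalski $300. Sum = $8,100.
Difference $8,050 − $8,100 = −$50 applied to Sato: Sato becomes $2,350.

Sato: $2,350; Haddad: $150; Dube: $2,550; Bergstrom: $2,700; Kowalski: $300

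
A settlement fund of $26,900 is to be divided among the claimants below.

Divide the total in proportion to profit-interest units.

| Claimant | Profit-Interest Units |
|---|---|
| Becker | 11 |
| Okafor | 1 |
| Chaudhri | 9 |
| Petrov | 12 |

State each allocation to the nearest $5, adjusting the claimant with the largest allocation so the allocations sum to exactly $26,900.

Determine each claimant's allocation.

Becker: $8,965 · Okafor: $815 · Chaudhri: $7,335 · Petrov: $9,785

Sum of profit-interest units: 33.
Unrounded shares: Becker 11/33 × $26,900 = 8,966.67; Okafor 1/33 × $26,900 = 815.15; Chaudhri 9/33 × $26,900 = 7,336.36; Petrov 12/33 × $26,900 = 9,781.82.
At nearest $5: Becker $8,965; Okafor $815; Chaudhri $7,335; Petrov $9,780. Sum = $26,895.
Difference $26,900 − $26,895 = +$5 applied to largest allocation (Petrov): Petrov becomes $9,785.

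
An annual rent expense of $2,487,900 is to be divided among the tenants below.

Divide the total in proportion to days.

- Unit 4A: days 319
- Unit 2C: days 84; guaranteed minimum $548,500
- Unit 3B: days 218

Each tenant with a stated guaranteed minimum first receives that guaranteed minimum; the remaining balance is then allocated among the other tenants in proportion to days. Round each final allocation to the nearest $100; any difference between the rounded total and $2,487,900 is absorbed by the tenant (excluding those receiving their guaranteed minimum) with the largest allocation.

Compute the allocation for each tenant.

Fund the minimums — Unit 2C $548,500. Remaining pool $1,939,400.
Remaining pool split over remaining days 537: Unit 4A 1,152,083.05 → $1,152,100; Unit 3B 787,316.95 → $787,300.

Unit 4A: $1,152,100 · Unit 2C: $548,500 · Unit 3B: $787,300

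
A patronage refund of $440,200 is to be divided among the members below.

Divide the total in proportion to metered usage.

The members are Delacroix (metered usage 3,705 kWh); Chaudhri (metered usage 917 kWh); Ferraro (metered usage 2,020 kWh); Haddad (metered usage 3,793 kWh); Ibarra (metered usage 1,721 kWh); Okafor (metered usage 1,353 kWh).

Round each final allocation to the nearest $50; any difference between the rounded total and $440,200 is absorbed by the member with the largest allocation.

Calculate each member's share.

Delacroix: $120,750 · Chaudhri: $29,900 · Ferraro: $65,800 · Haddad: $123,550 · Ibarra: $56,100 · Okafor: $44,100

Total metered usage = 13,509.
Proportional shares: Delacroix 3,705/13,509 × $440,200 = 120,729.96; Chaudhri 917/13,509 × $440,200 = 29,881.07; Ferraro 2,020/13,509 × $440,200 = 65,823.08; Haddad 3,793/13,509 × $440,200 = 123,597.50; Ibarra 1,721/13,509 × $440,200 = 56,079.96; Okafor 1,353/13,509 × $440,200 = 44,088.43.
At nearest $50: Delacroix $120,750; Chaudhri $29,900; Ferraro $65,800; Haddad $123,600; Ibarra $56,100; Okafor $44,100. Sum = $440,250.
Difference $440,200 − $440,250 = −$50 applied to largest allocation (Haddad): Haddad becomes $123,550.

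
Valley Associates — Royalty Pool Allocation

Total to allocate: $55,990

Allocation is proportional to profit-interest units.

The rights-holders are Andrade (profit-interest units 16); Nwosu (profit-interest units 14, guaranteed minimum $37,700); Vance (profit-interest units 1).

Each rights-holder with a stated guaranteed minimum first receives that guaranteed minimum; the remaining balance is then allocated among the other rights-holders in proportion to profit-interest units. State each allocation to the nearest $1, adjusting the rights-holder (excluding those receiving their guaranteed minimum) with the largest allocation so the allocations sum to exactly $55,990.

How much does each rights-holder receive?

Guaranteed amounts: Nwosu $37,700. Balance $18,290.
Balance split over remaining profit-interest units 17: Andrade 17,214.12 → $17,214; Vance 1,075.88 → $1,076.

Andrade: $17,214; Nwosu: $37,700; Vance: $1,076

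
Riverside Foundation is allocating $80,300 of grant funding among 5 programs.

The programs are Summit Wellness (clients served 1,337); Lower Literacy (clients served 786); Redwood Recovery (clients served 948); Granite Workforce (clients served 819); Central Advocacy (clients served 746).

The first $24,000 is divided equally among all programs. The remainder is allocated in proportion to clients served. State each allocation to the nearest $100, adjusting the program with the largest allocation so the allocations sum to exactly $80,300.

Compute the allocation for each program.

Equal tier: $24,000 ÷ 5 = $4,800 apiece.
Remainder $56,300 by clients served (total 4,636): Summit Wellness 16,236.65 → $16,200; Lower Literacy 9,545.25 → $9,500; Redwood Recovery 11,512.60 → $11,500; Granite Workforce 9,946.01 → $9,900; Central Advocacy 9,059.49 → $9,100.
Rounding difference +$100 on remainder applied to Summit Wellness.
Totals: Summit Wellness $4,800 + $16,300 = $21,100; Lower Literacy $4,800 + $9,500 = $14,300; Redwood Recovery $4,800 + $11,500 = $16,300; Granite Workforce $4,800 + $9,900 = $14,700; Central Advocacy $4,800 + $9,100 = $13,900.

Summit Wellness: $21,100 · Lower Literacy: $14,300 · Redwood Recovery: $16,300 · Granite Workforce: $14,700 · Central Advocacy: $13,900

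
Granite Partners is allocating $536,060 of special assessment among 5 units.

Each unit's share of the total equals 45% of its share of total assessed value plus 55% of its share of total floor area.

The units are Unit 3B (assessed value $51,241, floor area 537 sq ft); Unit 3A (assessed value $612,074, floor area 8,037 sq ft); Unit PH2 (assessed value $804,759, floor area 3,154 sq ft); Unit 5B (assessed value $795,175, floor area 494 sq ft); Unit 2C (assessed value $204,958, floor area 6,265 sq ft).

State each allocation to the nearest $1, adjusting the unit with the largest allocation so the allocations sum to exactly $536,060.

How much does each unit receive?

Unit 3B: $13,572 | Unit 3A: $187,996 | Unit PH2: $128,952 | Unit 5B: $85,594 | Unit 2C: $119,946

Assessed value total 2,468,207; floor area total 18,487.
Composite weights (45% assessed value + 55% floor area): Unit 3B 0.0253; Unit 3A 0.3507; Unit PH2 0.2406; Unit 5B 0.1597; Unit 2C 0.2238.
Unrounded shares: Unit 3B 13,572.12; Unit 3A 187,995.34; Unit PH2 128,952.46; Unit 5B 85,593.77; Unit 2C 119,946.31.
Rounded to nearest $1: Unit 3B $13,572; Unit 3A $187,995; Unit PH2 $128,952; Unit 5B $85,594; Unit 2C $119,946. Sum = $536,059.
Difference $536,060 − $536,059 = +$1 applied to largest allocation (Unit 3A): Unit 3A becomes $187,996.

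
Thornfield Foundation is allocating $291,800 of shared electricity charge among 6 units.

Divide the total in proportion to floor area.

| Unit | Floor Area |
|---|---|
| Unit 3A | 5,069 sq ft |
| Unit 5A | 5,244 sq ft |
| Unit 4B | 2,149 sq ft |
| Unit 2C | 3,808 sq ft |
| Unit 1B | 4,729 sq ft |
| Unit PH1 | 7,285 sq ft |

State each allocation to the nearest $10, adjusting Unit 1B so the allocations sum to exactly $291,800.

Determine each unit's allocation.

Sum of floor area: 28,284.
Pro-rata amounts: Unit 3A 5,069/28,284 × $291,800 = 52,295.79; Unit 5A 5,244/28,284 × $291,800 = 54,101.23; Unit 4B 2,149/28,284 × $291,800 = 22,170.77; Unit 2C 3,808/28,284 × $291,800 = 39,286.32; Unit 1B 4,729/28,284 × $291,800 = 48,788.09; Unit PH1 7,285/28,284 × $291,800 = 75,157.79.
At nearest $10: Unit 3A $52,300; Unit 5A $54,100; Unit 4B $22,170; Unit 2C $39,290; Unit 1B $48,790; Unit PH1 $75,160. Sum = $291,810.
Difference $291,800 − $291,810 = −$10 applied to Unit 1B: Unit 1B becomes $48,780.

Unit 3A: $52,300 | Unit 5A: $54,100 | Unit 4B: $22,170 | Unit 2C: $39,290 | Unit 1B: $48,780 | Unit PH1: $75,160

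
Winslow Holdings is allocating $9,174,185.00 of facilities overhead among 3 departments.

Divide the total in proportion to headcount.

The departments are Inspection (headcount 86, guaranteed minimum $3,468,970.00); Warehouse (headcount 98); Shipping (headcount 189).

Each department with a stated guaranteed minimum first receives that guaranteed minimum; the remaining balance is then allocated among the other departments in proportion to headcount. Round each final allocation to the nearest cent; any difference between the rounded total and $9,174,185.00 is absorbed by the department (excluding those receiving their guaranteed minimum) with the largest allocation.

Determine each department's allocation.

Fund the minimums — Inspection $3,468,970.00. Remaining pool $5,705,215.00.
Remaining pool split over remaining headcount 287: Warehouse 1,948,122.1951 → $1,948,122.20; Shipping 3,757,092.8049 → $3,757,092.80.

Inspection: $3,468,970.00; Warehouse: $1,948,122.20; Shipping: $3,757,092.80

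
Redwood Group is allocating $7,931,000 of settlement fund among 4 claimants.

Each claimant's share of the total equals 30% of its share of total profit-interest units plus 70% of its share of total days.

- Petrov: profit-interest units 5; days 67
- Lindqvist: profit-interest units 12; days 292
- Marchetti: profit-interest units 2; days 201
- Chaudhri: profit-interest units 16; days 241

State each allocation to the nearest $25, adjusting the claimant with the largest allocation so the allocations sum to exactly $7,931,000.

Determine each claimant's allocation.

Profit-interest units total 35; days total 801.
Blended shares (30% profit-interest units + 70% days): Petrov 0.1014; Lindqvist 0.3580; Marchetti 0.1928; Chaudhri 0.3478.
Proportional shares: Petrov 804,274.41; Lindqvist 2,839,600.70; Marchetti 1,529,083.22; Chaudhri 2,758,041.67.
Rounded to nearest $25: Petrov $804,275; Lindqvist $2,839,600; Marchetti $1,529,075; Chaudhri $2,758,050. Sum = $7,931,000.
Sum already equals the total — no adjustment.

Petrov: $804,275 | Lindqvist: $2,839,600 | Marchetti: $1,529,075 | Chaudhri: $2,758,050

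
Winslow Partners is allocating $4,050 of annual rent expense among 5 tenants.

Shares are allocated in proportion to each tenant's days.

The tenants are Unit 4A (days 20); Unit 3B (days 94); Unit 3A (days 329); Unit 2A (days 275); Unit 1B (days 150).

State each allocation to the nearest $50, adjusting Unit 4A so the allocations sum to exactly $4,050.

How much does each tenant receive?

Unit 4A: $50 · Unit 3B: $450 · Unit 3A: $1,550 · Unit 2A: $1,300 · Unit 1B: $700

Sum of days: 868.
Pro-rata amounts: Unit 4A 20/868 × $4,050 = 93.32; Unit 3B 94/868 × $4,050 = 438.59; Unit 3A 329/868 × $4,050 = 1,535.08; Unit 2A 275/868 × $4,050 = 1,283.12; Unit 1B 150/868 × $4,050 = 699.88.
At nearest $50: Unit 4A $100; Unit 3B $450; Unit 3A $1,550; Unit 2A $1,300; Unit 1B $700. Sum = $4,100.
Difference $4,050 − $4,100 = −$50 applied to Unit 4A: Unit 4A becomes $50.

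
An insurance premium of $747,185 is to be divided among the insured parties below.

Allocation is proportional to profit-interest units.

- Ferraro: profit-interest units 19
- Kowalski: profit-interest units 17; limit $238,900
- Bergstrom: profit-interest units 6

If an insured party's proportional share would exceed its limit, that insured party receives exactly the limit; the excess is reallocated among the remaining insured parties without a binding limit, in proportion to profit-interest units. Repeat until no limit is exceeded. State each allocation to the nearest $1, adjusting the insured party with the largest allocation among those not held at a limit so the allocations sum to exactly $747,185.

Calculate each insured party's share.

Ferraro: $386,297 | Kowalski: $238,900 | Bergstrom: $121,988

Combined profit-interest units = 42.
Proportional shares (ignoring caps): Ferraro 338,012.26; Kowalski 302,432.02; Bergstrom 106,740.71.
Cap binds for Kowalski ($238,900); remaining pool $508,285 reallocated over remaining profit-interest units 25.
Remaining shares: Ferraro 386,296.60 → $386,297; Bergstrom 121,988.40 → $121,988.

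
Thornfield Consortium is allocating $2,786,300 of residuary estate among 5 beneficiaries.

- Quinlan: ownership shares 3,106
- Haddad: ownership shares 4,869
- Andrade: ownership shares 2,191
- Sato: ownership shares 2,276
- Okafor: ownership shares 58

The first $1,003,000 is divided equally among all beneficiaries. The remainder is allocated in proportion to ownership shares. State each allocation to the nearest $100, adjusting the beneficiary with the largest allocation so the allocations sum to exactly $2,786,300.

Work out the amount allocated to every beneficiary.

Quinlan: $643,700 · Haddad: $895,200 · Andrade: $513,200 · Sato: $525,300 · Okafor: $208,900

$1,003,000 shared equally gives $200,600 per beneficiary.
Remainder $1,783,300 by ownership shares (total 12,500): Quinlan 443,114.38 → $443,100; Haddad 694,631.02 → $694,600; Andrade 312,576.82 → $312,600; Sato 324,703.26 → $324,700; Okafor 8,274.51 → $8,300.
Totals: Quinlan $200,600 + $443,100 = $643,700; Haddad $200,600 + $694,600 = $895,200; Andrade $200,600 + $312,600 = $513,200; Sato $200,600 + $324,700 = $525,300; Okafor $200,600 + $8,300 = $208,900.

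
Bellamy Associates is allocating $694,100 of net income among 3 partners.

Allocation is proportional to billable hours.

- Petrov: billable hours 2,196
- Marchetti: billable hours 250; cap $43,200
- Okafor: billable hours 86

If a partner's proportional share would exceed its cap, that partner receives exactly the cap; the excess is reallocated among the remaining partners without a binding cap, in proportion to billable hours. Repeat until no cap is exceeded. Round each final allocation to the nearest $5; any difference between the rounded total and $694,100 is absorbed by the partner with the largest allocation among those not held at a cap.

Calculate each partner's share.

Petrov: $626,370 · Marchetti: $43,200 · Okafor: $24,530

Billable hours total: 2,532.
Proportional shares (ignoring caps): Petrov 601,991.94; Marchetti 68,532.78; Okafor 23,575.28.
Cap binds for Marchetti ($43,200); remaining pool $650,900 reallocated over remaining billable hours 2,282.
Remaining shares: Petrov 626,370.03 → $626,370; Okafor 24,529.97 → $24,530.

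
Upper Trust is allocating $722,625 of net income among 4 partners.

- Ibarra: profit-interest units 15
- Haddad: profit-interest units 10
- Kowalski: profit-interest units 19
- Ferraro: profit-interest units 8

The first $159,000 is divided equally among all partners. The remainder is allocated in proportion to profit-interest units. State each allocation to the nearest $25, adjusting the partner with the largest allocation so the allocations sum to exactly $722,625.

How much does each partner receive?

Ibarra: $202,325 | Haddad: $148,150 | Kowalski: $245,700 | Ferraro: $126,450

$159,000 shared equally gives $39,750 per partner.
Remainder $563,625 by profit-interest units (total 52): Ibarra 162,584.13 → $162,575; Haddad 108,389.42 → $108,400; Kowalski 205,939.90 → $205,950; Ferraro 86,711.54 → $86,700.
Totals: Ibarra $39,750 + $162,575 = $202,325; Haddad $39,750 + $108,400 = $148,150; Kowalski $39,750 + $205,950 = $245,700; Ferraro $39,750 + $86,700 = $126,450.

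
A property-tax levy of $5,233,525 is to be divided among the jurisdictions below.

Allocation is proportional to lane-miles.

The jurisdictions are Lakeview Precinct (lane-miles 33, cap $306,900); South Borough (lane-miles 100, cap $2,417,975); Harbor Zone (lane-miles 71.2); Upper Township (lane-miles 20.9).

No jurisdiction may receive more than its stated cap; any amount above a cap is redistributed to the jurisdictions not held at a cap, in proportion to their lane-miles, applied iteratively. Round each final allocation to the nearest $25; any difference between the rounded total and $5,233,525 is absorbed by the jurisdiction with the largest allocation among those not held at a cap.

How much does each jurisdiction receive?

Lane-miles total: 225.1.
Pro-rata shares before constraints: Lakeview Precinct 767,242.67; South Borough 2,324,977.79; Harbor Zone 1,655,384.18; Upper Township 485,920.36.
Capped: Lakeview Precinct ($306,900); remaining pool $4,926,625 reallocated over remaining lane-miles 192.1.
Capped: South Borough ($2,417,975); remaining pool $2,508,650 reallocated over remaining lane-miles 92.1.
Shares after redistribution: Harbor Zone 1,939,368.95 → $1,939,375; Upper Township 569,281.05 → $569,275.

Lakeview Precinct: $306,900 | South Borough: $2,417,975 | Harbor Zone: $1,939,375 | Upper Township: $569,275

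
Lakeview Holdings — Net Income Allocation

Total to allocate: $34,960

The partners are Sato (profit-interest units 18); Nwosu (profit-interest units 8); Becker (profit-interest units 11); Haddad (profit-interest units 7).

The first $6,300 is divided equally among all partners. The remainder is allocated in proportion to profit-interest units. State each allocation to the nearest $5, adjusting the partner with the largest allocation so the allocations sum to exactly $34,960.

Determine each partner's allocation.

Sato: $13,300; Nwosu: $6,785; Becker: $8,740; Haddad: $6,135

$6,300 shared equally gives $1,575 per partner.
Remainder $28,660 by profit-interest units (total 44): Sato 11,724.55 → $11,725; Nwosu 5,210.91 → $5,210; Becker 7,165.00 → $7,165; Haddad 4,559.55 → $4,560.
Totals: Sato $1,575 + $11,725 = $13,300; Nwosu $1,575 + $5,210 = $6,785; Becker $1,575 + $7,165 = $8,740; Haddad $1,575 + $4,560 = $6,135.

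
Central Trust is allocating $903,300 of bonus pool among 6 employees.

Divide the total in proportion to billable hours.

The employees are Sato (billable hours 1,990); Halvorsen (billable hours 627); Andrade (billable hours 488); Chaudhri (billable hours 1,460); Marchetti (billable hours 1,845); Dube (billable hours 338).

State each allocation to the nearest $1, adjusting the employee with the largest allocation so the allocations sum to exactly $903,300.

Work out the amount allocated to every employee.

Total billable hours = 6,748.
Proportional shares: Sato 1,990/6,748 × $903,300 = 266,385.15; Halvorsen 627/6,748 × $903,300 = 83,931.40; Andrade 488/6,748 × $903,300 = 65,324.60; Chaudhri 1,460/6,748 × $903,300 = 195,438.35; Marchetti 1,845/6,748 × $903,300 = 246,975.18; Dube 338/6,748 × $903,300 = 45,245.32.
After rounding ($1): Sato $266,385; Halvorsen $83,931; Andrade $65,325; Chaudhri $195,438; Marchetti $246,975; Dube $45,245. Sum = $903,299.
Difference $903,300 − $903,299 = +$1 applied to largest allocation (Sato): Sato becomes $266,386.

Sato: $266,386; Halvorsen: $83,931; Andrade: $65,325; Chaudhri: $195,438; Marchetti: $246,975; Dube: $45,245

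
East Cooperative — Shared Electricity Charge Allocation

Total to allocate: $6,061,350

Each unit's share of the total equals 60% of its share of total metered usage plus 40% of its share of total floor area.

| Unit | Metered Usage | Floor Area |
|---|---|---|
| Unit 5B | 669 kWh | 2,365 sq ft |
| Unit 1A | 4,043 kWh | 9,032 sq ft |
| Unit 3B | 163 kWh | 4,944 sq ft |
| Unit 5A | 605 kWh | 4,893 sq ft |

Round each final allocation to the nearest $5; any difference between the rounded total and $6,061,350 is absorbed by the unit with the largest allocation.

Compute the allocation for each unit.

Totals — metered usage 5,480, floor area 21,234.
Combined weights (60% metered usage + 40% floor area): Unit 5B 0.1178; Unit 1A 0.6128; Unit 3B 0.1110; Unit 5A 0.1584.
Pro-rata amounts: Unit 5B 714,023.19; Unit 1A 3,714,434.43; Unit 3B 672,690.86; Unit 5A 960,201.52.
At nearest $5: Unit 5B $714,025; Unit 1A $3,714,435; Unit 3B $672,690; Unit 5A $960,200. Sum = $6,061,350.
Sum already equals the total — no adjustment.

Unit 5B: $714,025 · Unit 1A: $3,714,435 · Unit 3B: $672,690 · Unit 5A: $960,200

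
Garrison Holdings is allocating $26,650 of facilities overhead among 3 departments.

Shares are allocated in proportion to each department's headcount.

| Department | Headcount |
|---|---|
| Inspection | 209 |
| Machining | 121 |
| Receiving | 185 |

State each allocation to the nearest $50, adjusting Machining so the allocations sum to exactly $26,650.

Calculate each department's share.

Total headcount = 515.
Pro-rata amounts: Inspection 209/515 × $26,650 = 10,815.24; Machining 121/515 × $26,650 = 6,261.46; Receiving 185/515 × $26,650 = 9,573.30.
Rounded to nearest $50: Inspection $10,800; Machining $6,250; Receiving $9,550. Sum = $26,600.
Difference $26,650 − $26,600 = +$50 applied to Machining: Machining becomes $6,300.

Inspection: $10,800 · Machining: $6,300 · Receiving: $9,550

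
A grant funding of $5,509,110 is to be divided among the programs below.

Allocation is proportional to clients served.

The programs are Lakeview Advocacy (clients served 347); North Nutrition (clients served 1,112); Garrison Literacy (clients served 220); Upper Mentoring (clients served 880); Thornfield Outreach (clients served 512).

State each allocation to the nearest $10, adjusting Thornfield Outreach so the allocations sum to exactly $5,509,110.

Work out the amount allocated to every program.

Total clients served = 3,071.
Proportional shares: Lakeview Advocacy 347/3,071 × $5,509,110 = 622,488.17; North Nutrition 1,112/3,071 × $5,509,110 = 1,994,832.41; Garrison Literacy 220/3,071 × $5,509,110 = 394,661.09; Upper Mentoring 880/3,071 × $5,509,110 = 1,578,644.35; Thornfield Outreach 512/3,071 × $5,509,110 = 918,483.99.
Rounded to nearest $10: Lakeview Advocacy $622,490; North Nutrition $1,994,830; Garrison Literacy $394,660; Upper Mentoring $1,578,640; Thornfield Outreach $918,480. Sum = $5,509,100.
Difference $5,509,110 − $5,509,100 = +$10 applied to Thornfield Outreach: Thornfield Outreach becomes $918,490.

Lakeview Advocacy: $622,490; North Nutrition: $1,994,830; Garrison Literacy: $394,660; Upper Mentoring: $1,578,640; Thornfield Outreach: $918,490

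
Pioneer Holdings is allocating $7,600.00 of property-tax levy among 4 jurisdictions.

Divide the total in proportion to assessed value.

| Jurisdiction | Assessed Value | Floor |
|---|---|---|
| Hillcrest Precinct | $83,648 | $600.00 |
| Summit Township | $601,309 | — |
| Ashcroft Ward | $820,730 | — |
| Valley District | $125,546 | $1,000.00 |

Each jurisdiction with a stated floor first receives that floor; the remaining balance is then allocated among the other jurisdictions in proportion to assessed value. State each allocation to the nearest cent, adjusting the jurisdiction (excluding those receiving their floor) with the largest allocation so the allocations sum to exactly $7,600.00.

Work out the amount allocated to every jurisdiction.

Fund the minimums — Hillcrest Precinct $600.00; Valley District $1,000.00. Residual $6,000.00.
Residual split over remaining assessed value 1,422,039: Summit Township 2,537.0992 → $2,537.10; Ashcroft Ward 3,462.9008 → $3,462.90.

Hillcrest Precinct: $600.00; Summit Township: $2,537.10; Ashcroft Ward: $3,462.90; Valley District: $1,000.00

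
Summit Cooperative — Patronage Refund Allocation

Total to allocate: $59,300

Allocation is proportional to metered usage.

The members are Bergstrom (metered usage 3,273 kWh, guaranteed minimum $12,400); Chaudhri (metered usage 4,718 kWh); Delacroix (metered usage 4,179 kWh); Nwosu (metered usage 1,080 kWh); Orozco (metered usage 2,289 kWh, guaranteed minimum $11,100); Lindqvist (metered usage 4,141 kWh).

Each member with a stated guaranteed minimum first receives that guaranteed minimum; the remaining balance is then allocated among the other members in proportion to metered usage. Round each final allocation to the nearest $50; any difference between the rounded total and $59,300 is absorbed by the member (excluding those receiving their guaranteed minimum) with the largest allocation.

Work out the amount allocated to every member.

Guaranteed amounts: Bergstrom $12,400; Orozco $11,100. Balance $35,800.
Balance split over remaining metered usage 14,118: Chaudhri 11,963.76 → $11,950; Delacroix 10,596.98 → $10,600; Nwosu 2,738.63 → $2,750; Lindqvist 10,500.62 → $10,500.

Bergstrom: $12,400 | Chaudhri: $11,950 | Delacroix: $10,600 | Nwosu: $2,750 | Orozco: $11,100 | Lindqvist: $10,500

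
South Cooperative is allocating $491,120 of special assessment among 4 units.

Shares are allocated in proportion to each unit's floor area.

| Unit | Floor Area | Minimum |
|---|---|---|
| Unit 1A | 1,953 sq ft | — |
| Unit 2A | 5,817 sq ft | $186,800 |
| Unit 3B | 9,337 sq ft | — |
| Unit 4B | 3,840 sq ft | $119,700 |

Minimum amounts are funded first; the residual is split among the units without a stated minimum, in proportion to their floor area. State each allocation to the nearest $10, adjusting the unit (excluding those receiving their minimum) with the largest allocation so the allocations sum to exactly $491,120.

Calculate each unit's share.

Unit 1A: $31,940 | Unit 2A: $186,800 | Unit 3B: $152,680 | Unit 4B: $119,700

Fund the minimums — Unit 2A $186,800; Unit 4B $119,700. Residual $184,620.
Residual split over remaining floor area 11,290: Unit 1A 31,936.48 → $31,940; Unit 3B 152,683.52 → $152,680.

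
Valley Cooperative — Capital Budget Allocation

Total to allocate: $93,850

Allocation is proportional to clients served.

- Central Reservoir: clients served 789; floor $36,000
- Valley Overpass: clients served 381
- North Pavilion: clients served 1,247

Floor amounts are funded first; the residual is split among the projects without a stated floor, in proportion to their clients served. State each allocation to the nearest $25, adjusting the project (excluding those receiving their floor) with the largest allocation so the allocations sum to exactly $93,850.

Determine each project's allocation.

Fund the minimums — Central Reservoir $36,000. Balance $57,850.
Balance split over remaining clients served 1,628: Valley Overpass 13,538.61 → $13,550; North Pavilion 44,311.39 → $44,300.

Central Reservoir: $36,000 · Valley Overpass: $13,550 · North Pavilion: $44,300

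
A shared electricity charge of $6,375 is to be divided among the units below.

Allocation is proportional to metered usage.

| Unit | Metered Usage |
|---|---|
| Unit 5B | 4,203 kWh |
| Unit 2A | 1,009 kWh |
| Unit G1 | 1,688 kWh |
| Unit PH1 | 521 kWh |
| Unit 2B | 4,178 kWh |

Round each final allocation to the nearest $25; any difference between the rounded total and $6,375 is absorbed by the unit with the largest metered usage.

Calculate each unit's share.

Metered usage total: 11,599.
Pro-rata amounts: Unit 5B 4,203/11,599 × $6,375 = 2,310.04; Unit 2A 1,009/11,599 × $6,375 = 554.56; Unit G1 1,688/11,599 × $6,375 = 927.75; Unit PH1 521/11,599 × $6,375 = 286.35; Unit 2B 4,178/11,599 × $6,375 = 2,296.30.
After rounding ($25): Unit 5B $2,300; Unit 2A $550; Unit G1 $925; Unit PH1 $275; Unit 2B $2,300. Sum = $6,350.
Difference $6,375 − $6,350 = +$25 applied to largest metered usage (Unit 5B): Unit 5B becomes $2,325.

Unit 5B: $2,325; Unit 2A: $550; Unit G1: $925; Unit PH1: $275; Unit 2B: $2,300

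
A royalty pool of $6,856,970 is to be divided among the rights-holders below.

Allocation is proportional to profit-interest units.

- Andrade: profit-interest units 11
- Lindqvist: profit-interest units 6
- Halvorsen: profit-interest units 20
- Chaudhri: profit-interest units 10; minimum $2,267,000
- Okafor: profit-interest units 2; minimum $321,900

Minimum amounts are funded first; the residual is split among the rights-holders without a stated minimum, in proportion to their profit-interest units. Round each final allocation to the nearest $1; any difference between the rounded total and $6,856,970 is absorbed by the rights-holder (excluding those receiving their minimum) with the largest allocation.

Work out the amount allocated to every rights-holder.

Minimums first: Chaudhri $2,267,000; Okafor $321,900. Residual $4,268,070.
Residual split over remaining profit-interest units 37: Andrade 1,268,885.68 → $1,268,886; Lindqvist 692,119.46 → $692,119; Halvorsen 2,307,064.86 → $2,307,065.

Andrade: $1,268,886; Lindqvist: $692,119; Halvorsen: $2,307,065; Chaudhri: $2,267,000; Okafor: $321,900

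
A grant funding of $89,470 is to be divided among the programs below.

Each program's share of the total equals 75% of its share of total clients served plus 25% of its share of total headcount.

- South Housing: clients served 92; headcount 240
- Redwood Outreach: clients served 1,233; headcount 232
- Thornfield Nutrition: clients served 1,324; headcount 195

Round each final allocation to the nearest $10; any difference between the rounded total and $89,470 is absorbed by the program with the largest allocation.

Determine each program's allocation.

Totals — clients served 2,649, headcount 667.
Composite weights (75% clients served + 25% headcount): South Housing 0.1160; Redwood Outreach 0.4361; Thornfield Nutrition 0.4479.
Proportional shares: South Housing 10,378.75; Redwood Outreach 39,013.44; Thornfield Nutrition 40,077.81.
Rounded to nearest $10: South Housing $10,380; Redwood Outreach $39,010; Thornfield Nutrition $40,080. Sum = $89,470.
Sum already equals the total — no adjustment.

South Housing: $10,380; Redwood Outreach: $39,010; Thornfield Nutrition: $40,080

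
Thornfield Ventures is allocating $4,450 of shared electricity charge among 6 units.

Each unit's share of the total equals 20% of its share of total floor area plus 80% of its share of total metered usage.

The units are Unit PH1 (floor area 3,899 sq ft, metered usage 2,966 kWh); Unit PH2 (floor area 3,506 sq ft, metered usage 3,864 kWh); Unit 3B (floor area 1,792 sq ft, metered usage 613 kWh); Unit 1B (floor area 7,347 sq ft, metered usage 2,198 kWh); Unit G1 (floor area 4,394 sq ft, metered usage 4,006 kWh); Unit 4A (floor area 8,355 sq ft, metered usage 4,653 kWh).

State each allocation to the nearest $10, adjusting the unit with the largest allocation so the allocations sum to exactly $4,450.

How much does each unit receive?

Unit PH1: $700 · Unit PH2: $860 · Unit 3B: $170 · Unit 1B: $650 · Unit G1: $910 · Unit 4A: $1,160

Floor area total 29,293; metered usage total 18,300.
Composite weights (20% floor area + 80% metered usage): Unit PH1 0.1563; Unit PH2 0.1929; Unit 3B 0.0390; Unit 1B 0.1462; Unit G1 0.2051; Unit 4A 0.2605.
Pro-rata amounts: Unit PH1 695.45; Unit PH2 858.21; Unit 3B 173.70; Unit 1B 650.81; Unit G1 912.81; Unit 4A 1,159.02.
After rounding ($10): Unit PH1 $700; Unit PH2 $860; Unit 3B $170; Unit 1B $650; Unit G1 $910; Unit 4A $1,160. Sum = $4,450.
No rounding difference to absorb.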